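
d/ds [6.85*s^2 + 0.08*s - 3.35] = 13.7*s + 0.08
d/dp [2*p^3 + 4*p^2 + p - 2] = 6*p^2 + 8*p + 1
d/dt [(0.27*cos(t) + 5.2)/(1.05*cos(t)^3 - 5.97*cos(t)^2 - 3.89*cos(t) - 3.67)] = (0.567*cos(t)^3 + 14.7681*cos(t)^2 - 62.088*cos(t) - 19.2371)*sin(t)/(1.1025*cos(t)^6 - 12.537*cos(t)^5 + 27.4719*cos(t)^4 + 38.7396*cos(t)^3 + 58.9519*cos(t)^2 + 28.5526*cos(t) + 13.4689)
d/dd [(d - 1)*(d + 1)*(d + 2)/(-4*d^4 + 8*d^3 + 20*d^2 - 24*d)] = (d^2 + 2*d - 3)/(4*d^2*(d^2 - 6*d + 9))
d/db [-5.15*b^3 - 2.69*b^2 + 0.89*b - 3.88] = -15.45*b^2 - 5.38*b + 0.89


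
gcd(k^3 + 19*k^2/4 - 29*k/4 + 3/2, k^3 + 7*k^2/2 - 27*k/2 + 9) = k^2 + 5*k - 6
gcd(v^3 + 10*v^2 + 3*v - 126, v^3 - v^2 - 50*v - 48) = v + 6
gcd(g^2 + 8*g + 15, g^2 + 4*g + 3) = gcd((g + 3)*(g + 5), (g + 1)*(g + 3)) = g + 3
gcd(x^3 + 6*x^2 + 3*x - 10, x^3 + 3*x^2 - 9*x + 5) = x^2 + 4*x - 5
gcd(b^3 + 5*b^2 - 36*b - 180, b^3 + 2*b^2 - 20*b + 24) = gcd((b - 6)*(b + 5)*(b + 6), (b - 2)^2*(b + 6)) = b + 6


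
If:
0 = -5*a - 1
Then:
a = -1/5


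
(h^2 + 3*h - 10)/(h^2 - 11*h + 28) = (h^2 + 3*h - 10)/(h^2 - 11*h + 28)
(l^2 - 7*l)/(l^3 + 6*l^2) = (l - 7)/(l*(l + 6))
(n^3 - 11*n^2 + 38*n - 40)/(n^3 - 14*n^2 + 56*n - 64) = (n - 5)/(n - 8)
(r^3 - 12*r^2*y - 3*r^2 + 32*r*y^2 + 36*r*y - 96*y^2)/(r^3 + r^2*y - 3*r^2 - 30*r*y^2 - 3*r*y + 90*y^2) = (-r^2 + 12*r*y - 32*y^2)/(-r^2 - r*y + 30*y^2)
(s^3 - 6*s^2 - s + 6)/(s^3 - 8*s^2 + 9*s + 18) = (s - 1)/(s - 3)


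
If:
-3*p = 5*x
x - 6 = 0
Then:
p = -10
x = 6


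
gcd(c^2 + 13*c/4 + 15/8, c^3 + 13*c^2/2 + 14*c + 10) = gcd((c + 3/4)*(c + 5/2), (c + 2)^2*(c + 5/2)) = c + 5/2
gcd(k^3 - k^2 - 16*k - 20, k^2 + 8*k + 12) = k + 2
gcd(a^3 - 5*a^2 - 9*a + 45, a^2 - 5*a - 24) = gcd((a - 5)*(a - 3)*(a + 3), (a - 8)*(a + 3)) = a + 3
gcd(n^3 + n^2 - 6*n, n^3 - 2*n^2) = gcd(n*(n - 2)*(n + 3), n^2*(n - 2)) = n^2 - 2*n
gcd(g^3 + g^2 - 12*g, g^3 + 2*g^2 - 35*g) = g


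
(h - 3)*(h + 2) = h^2 - h - 6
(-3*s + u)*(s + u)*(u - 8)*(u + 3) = -3*s^2*u^2 + 15*s^2*u + 72*s^2 - 2*s*u^3 + 10*s*u^2 + 48*s*u + u^4 - 5*u^3 - 24*u^2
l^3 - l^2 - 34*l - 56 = (l - 7)*(l + 2)*(l + 4)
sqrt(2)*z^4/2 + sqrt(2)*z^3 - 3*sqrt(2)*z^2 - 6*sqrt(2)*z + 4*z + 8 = (z - sqrt(2))^2*(z + 2*sqrt(2))*(sqrt(2)*z/2 + sqrt(2))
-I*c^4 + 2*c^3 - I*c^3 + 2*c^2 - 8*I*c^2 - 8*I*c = c*(c - 2*I)*(c + 4*I)*(-I*c - I)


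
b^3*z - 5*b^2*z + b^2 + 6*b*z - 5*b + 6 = (b - 3)*(b - 2)*(b*z + 1)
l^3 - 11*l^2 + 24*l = l*(l - 8)*(l - 3)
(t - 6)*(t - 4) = t^2 - 10*t + 24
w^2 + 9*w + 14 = (w + 2)*(w + 7)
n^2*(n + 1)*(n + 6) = n^4 + 7*n^3 + 6*n^2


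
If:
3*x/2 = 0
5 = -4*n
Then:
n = -5/4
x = 0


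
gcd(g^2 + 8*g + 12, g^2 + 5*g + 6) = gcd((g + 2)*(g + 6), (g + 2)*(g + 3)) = g + 2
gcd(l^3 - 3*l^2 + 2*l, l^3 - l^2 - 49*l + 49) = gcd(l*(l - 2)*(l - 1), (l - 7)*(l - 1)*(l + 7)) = l - 1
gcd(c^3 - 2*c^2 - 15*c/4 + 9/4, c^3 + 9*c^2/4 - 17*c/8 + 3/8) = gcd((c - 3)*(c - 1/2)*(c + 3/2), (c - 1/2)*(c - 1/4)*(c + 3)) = c - 1/2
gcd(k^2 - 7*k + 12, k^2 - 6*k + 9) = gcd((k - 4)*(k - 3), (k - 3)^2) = k - 3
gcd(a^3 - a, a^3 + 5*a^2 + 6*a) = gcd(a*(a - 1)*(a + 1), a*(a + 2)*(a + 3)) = a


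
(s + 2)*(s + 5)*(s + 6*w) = s^3 + 6*s^2*w + 7*s^2 + 42*s*w + 10*s + 60*w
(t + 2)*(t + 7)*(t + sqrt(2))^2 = t^4 + 2*sqrt(2)*t^3 + 9*t^3 + 16*t^2 + 18*sqrt(2)*t^2 + 18*t + 28*sqrt(2)*t + 28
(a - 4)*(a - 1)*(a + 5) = a^3 - 21*a + 20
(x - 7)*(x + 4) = x^2 - 3*x - 28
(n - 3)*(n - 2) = n^2 - 5*n + 6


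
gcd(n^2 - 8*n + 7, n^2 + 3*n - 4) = n - 1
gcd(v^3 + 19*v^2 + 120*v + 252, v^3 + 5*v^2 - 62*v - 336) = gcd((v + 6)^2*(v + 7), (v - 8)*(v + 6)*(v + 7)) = v^2 + 13*v + 42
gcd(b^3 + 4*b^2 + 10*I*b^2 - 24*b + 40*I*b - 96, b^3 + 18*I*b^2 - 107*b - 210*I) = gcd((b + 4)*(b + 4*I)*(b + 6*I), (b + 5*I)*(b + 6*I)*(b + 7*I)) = b + 6*I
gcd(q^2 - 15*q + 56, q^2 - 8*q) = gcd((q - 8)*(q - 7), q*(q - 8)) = q - 8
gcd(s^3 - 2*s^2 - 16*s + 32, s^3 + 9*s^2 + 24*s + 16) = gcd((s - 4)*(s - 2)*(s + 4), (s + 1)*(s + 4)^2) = s + 4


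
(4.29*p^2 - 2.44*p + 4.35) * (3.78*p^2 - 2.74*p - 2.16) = 16.2162*p^4 - 20.9778*p^3 + 13.8622*p^2 - 6.6486*p - 9.396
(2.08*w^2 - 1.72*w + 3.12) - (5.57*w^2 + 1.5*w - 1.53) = -3.49*w^2 - 3.22*w + 4.65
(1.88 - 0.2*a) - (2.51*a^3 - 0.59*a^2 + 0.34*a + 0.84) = -2.51*a^3 + 0.59*a^2 - 0.54*a + 1.04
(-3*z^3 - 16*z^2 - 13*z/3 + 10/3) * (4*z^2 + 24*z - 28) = -12*z^5 - 136*z^4 - 952*z^3/3 + 1072*z^2/3 + 604*z/3 - 280/3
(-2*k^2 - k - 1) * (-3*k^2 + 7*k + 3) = 6*k^4 - 11*k^3 - 10*k^2 - 10*k - 3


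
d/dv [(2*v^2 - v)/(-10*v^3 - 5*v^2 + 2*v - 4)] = (20*v^4 - 20*v^3 - v^2 - 16*v + 4)/(100*v^6 + 100*v^5 - 15*v^4 + 60*v^3 + 44*v^2 - 16*v + 16)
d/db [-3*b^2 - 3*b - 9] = -6*b - 3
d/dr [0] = 0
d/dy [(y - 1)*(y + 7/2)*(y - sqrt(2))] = 3*y^2 - 2*sqrt(2)*y + 5*y - 5*sqrt(2)/2 - 7/2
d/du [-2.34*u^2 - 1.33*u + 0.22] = -4.68*u - 1.33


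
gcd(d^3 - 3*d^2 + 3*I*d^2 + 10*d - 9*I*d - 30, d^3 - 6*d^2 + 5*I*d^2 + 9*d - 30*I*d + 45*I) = d^2 + d*(-3 + 5*I) - 15*I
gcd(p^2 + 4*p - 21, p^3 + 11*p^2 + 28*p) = p + 7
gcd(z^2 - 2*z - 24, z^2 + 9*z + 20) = z + 4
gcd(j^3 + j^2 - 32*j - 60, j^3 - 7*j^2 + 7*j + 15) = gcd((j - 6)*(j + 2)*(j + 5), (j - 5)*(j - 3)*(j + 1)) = 1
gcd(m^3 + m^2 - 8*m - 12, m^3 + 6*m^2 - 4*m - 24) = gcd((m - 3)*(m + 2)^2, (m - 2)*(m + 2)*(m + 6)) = m + 2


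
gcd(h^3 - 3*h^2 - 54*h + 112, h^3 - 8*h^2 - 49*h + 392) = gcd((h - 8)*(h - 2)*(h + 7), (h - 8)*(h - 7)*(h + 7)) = h^2 - h - 56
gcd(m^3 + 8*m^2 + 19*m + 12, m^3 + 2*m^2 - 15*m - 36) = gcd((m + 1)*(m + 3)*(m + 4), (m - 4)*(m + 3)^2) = m + 3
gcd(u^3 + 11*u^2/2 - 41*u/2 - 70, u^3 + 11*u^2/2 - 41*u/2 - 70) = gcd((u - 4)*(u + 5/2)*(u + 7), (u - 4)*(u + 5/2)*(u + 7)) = u^3 + 11*u^2/2 - 41*u/2 - 70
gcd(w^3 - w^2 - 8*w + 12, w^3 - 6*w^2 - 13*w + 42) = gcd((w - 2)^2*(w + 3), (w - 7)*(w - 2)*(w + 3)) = w^2 + w - 6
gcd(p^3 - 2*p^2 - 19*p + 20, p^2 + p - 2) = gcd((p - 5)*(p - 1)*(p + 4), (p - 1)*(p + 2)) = p - 1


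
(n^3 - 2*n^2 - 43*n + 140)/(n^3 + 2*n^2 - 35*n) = (n - 4)/n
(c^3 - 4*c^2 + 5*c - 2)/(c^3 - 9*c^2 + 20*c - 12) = (c - 1)/(c - 6)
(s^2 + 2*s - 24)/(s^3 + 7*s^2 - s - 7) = (s^2 + 2*s - 24)/(s^3 + 7*s^2 - s - 7)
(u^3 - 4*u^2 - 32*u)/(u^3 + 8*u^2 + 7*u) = (u^2 - 4*u - 32)/(u^2 + 8*u + 7)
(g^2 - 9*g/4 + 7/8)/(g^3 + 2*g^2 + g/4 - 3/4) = (4*g - 7)/(2*(2*g^2 + 5*g + 3))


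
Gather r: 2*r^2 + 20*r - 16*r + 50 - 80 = 2*r^2 + 4*r - 30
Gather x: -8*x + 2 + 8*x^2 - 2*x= 8*x^2 - 10*x + 2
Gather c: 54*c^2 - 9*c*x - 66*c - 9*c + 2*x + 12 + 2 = 54*c^2 + c*(-9*x - 75) + 2*x + 14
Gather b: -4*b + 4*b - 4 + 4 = 0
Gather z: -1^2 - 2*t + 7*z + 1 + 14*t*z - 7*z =14*t*z - 2*t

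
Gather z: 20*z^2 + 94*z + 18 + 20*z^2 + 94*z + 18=40*z^2 + 188*z + 36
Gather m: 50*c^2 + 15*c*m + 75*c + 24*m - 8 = 50*c^2 + 75*c + m*(15*c + 24) - 8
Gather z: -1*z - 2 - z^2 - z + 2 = -z^2 - 2*z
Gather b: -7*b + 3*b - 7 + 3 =-4*b - 4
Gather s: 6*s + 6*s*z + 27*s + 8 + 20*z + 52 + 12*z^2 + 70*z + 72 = s*(6*z + 33) + 12*z^2 + 90*z + 132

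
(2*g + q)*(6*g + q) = 12*g^2 + 8*g*q + q^2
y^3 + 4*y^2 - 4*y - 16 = (y - 2)*(y + 2)*(y + 4)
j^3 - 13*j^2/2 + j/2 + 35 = (j - 5)*(j - 7/2)*(j + 2)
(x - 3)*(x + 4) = x^2 + x - 12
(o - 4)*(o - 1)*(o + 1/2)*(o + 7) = o^4 + 5*o^3/2 - 30*o^2 + 25*o/2 + 14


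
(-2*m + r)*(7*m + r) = -14*m^2 + 5*m*r + r^2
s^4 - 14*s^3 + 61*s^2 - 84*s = s*(s - 7)*(s - 4)*(s - 3)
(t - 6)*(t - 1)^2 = t^3 - 8*t^2 + 13*t - 6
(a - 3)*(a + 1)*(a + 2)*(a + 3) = a^4 + 3*a^3 - 7*a^2 - 27*a - 18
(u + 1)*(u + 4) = u^2 + 5*u + 4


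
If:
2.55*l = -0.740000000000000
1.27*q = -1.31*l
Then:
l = -0.29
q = 0.30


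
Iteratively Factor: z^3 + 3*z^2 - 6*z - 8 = (z + 1)*(z^2 + 2*z - 8) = (z - 2)*(z + 1)*(z + 4)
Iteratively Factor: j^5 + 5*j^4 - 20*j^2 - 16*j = (j)*(j^4 + 5*j^3 - 20*j - 16) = j*(j + 2)*(j^3 + 3*j^2 - 6*j - 8) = j*(j - 2)*(j + 2)*(j^2 + 5*j + 4) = j*(j - 2)*(j + 2)*(j + 4)*(j + 1)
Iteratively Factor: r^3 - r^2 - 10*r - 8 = (r - 4)*(r^2 + 3*r + 2) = (r - 4)*(r + 2)*(r + 1)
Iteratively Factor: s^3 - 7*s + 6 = (s - 1)*(s^2 + s - 6) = (s - 1)*(s + 3)*(s - 2)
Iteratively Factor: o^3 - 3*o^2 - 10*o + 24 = (o - 2)*(o^2 - o - 12) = (o - 2)*(o + 3)*(o - 4)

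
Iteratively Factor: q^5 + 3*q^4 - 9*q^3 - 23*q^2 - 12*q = (q)*(q^4 + 3*q^3 - 9*q^2 - 23*q - 12) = q*(q + 1)*(q^3 + 2*q^2 - 11*q - 12) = q*(q + 1)*(q + 4)*(q^2 - 2*q - 3) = q*(q - 3)*(q + 1)*(q + 4)*(q + 1)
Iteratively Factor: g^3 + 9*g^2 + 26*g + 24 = (g + 3)*(g^2 + 6*g + 8) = (g + 2)*(g + 3)*(g + 4)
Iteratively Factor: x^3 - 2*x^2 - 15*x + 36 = (x + 4)*(x^2 - 6*x + 9) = (x - 3)*(x + 4)*(x - 3)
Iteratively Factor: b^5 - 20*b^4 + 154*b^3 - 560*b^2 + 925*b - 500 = (b - 4)*(b^4 - 16*b^3 + 90*b^2 - 200*b + 125) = (b - 5)*(b - 4)*(b^3 - 11*b^2 + 35*b - 25) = (b - 5)*(b - 4)*(b - 1)*(b^2 - 10*b + 25) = (b - 5)^2*(b - 4)*(b - 1)*(b - 5)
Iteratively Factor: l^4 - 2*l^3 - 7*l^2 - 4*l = (l - 4)*(l^3 + 2*l^2 + l) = (l - 4)*(l + 1)*(l^2 + l) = (l - 4)*(l + 1)^2*(l)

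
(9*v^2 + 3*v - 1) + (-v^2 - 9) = 8*v^2 + 3*v - 10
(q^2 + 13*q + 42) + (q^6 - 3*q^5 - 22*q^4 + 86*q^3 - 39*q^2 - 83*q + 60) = q^6 - 3*q^5 - 22*q^4 + 86*q^3 - 38*q^2 - 70*q + 102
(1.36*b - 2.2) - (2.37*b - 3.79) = 1.59 - 1.01*b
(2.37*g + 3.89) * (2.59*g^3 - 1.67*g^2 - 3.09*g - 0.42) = 6.1383*g^4 + 6.1172*g^3 - 13.8196*g^2 - 13.0155*g - 1.6338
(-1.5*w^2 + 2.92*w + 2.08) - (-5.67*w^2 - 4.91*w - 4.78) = 4.17*w^2 + 7.83*w + 6.86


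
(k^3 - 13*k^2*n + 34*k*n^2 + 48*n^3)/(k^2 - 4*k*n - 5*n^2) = (k^2 - 14*k*n + 48*n^2)/(k - 5*n)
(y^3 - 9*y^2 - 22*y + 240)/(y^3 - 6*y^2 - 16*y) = (y^2 - y - 30)/(y*(y + 2))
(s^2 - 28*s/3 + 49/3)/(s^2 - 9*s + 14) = (s - 7/3)/(s - 2)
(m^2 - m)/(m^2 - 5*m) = (m - 1)/(m - 5)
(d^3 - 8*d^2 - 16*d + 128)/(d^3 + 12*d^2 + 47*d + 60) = (d^2 - 12*d + 32)/(d^2 + 8*d + 15)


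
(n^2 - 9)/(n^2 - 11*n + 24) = (n + 3)/(n - 8)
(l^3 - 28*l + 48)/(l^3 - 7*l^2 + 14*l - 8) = (l + 6)/(l - 1)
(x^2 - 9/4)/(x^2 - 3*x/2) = (x + 3/2)/x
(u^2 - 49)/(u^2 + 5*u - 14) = (u - 7)/(u - 2)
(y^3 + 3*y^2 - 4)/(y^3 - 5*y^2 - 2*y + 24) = (y^2 + y - 2)/(y^2 - 7*y + 12)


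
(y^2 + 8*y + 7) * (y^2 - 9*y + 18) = y^4 - y^3 - 47*y^2 + 81*y + 126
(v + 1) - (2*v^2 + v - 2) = 3 - 2*v^2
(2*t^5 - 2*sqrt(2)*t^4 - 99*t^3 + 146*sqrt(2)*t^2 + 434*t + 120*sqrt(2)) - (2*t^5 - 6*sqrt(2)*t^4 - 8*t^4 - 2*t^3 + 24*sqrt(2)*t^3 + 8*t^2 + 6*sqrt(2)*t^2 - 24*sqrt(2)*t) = 4*sqrt(2)*t^4 + 8*t^4 - 97*t^3 - 24*sqrt(2)*t^3 - 8*t^2 + 140*sqrt(2)*t^2 + 24*sqrt(2)*t + 434*t + 120*sqrt(2)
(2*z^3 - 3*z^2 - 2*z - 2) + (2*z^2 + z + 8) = 2*z^3 - z^2 - z + 6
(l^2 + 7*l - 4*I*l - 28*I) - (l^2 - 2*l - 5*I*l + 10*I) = 9*l + I*l - 38*I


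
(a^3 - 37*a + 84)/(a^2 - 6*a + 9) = (a^2 + 3*a - 28)/(a - 3)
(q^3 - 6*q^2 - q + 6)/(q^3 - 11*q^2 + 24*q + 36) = (q - 1)/(q - 6)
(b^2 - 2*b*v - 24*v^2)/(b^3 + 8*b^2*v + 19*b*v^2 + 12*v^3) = (b - 6*v)/(b^2 + 4*b*v + 3*v^2)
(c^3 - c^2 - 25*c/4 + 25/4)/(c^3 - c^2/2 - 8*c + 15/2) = (c + 5/2)/(c + 3)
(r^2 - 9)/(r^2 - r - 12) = (r - 3)/(r - 4)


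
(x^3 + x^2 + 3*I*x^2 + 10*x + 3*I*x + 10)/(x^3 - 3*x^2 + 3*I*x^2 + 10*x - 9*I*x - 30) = (x + 1)/(x - 3)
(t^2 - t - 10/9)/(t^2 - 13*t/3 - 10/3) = (t - 5/3)/(t - 5)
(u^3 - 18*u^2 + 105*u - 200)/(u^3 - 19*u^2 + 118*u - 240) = (u - 5)/(u - 6)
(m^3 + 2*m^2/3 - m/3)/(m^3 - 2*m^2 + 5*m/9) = 3*(m + 1)/(3*m - 5)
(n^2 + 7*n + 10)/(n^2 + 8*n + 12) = (n + 5)/(n + 6)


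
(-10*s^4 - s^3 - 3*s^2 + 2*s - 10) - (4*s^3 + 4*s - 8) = -10*s^4 - 5*s^3 - 3*s^2 - 2*s - 2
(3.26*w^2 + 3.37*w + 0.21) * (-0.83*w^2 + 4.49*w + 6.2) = -2.7058*w^4 + 11.8403*w^3 + 35.169*w^2 + 21.8369*w + 1.302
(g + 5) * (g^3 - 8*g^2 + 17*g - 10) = g^4 - 3*g^3 - 23*g^2 + 75*g - 50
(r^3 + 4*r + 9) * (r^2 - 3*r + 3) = r^5 - 3*r^4 + 7*r^3 - 3*r^2 - 15*r + 27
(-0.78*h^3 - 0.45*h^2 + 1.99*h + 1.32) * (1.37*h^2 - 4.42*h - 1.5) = -1.0686*h^5 + 2.8311*h^4 + 5.8853*h^3 - 6.3124*h^2 - 8.8194*h - 1.98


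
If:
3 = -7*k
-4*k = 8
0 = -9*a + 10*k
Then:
No Solution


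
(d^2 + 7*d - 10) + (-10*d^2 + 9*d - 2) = -9*d^2 + 16*d - 12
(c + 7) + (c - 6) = 2*c + 1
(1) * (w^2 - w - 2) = w^2 - w - 2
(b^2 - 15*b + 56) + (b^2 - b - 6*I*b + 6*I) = 2*b^2 - 16*b - 6*I*b + 56 + 6*I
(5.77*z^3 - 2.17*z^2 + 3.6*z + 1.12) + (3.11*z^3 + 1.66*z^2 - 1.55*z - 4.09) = 8.88*z^3 - 0.51*z^2 + 2.05*z - 2.97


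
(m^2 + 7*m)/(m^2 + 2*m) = (m + 7)/(m + 2)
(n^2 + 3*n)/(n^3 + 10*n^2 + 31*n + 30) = n/(n^2 + 7*n + 10)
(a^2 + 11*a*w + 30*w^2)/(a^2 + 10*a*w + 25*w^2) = (a + 6*w)/(a + 5*w)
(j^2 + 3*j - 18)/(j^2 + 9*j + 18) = (j - 3)/(j + 3)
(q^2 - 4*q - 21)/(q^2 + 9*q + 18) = (q - 7)/(q + 6)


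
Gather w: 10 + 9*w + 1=9*w + 11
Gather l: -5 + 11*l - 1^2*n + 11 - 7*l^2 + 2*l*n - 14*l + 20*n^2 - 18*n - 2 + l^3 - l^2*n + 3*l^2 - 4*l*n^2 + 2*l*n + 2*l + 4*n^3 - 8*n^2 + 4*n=l^3 + l^2*(-n - 4) + l*(-4*n^2 + 4*n - 1) + 4*n^3 + 12*n^2 - 15*n + 4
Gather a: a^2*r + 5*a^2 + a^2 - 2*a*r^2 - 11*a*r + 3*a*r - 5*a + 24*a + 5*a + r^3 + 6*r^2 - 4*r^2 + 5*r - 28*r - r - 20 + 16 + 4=a^2*(r + 6) + a*(-2*r^2 - 8*r + 24) + r^3 + 2*r^2 - 24*r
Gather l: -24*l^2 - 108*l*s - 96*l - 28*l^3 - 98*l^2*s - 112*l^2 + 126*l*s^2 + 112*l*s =-28*l^3 + l^2*(-98*s - 136) + l*(126*s^2 + 4*s - 96)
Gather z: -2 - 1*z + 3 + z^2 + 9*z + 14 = z^2 + 8*z + 15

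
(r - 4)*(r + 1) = r^2 - 3*r - 4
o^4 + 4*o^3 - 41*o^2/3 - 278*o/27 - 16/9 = (o - 8/3)*(o + 1/3)^2*(o + 6)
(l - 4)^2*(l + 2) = l^3 - 6*l^2 + 32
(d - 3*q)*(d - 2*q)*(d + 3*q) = d^3 - 2*d^2*q - 9*d*q^2 + 18*q^3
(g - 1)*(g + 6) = g^2 + 5*g - 6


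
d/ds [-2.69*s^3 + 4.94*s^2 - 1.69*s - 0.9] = -8.07*s^2 + 9.88*s - 1.69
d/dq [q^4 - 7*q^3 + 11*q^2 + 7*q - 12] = 4*q^3 - 21*q^2 + 22*q + 7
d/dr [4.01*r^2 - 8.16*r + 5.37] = 8.02*r - 8.16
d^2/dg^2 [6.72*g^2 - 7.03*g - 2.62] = 13.4400000000000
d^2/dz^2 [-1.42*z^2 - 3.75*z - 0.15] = -2.84000000000000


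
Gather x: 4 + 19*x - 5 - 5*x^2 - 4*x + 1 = -5*x^2 + 15*x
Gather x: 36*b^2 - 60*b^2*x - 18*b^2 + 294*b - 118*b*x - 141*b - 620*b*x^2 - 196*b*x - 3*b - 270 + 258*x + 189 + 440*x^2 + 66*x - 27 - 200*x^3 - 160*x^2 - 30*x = 18*b^2 + 150*b - 200*x^3 + x^2*(280 - 620*b) + x*(-60*b^2 - 314*b + 294) - 108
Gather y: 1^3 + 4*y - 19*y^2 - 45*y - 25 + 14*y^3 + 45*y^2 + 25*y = 14*y^3 + 26*y^2 - 16*y - 24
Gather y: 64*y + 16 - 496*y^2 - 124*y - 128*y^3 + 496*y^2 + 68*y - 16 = -128*y^3 + 8*y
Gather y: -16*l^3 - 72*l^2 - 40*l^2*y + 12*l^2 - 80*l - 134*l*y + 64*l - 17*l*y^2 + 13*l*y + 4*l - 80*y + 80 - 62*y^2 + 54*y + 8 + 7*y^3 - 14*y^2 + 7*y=-16*l^3 - 60*l^2 - 12*l + 7*y^3 + y^2*(-17*l - 76) + y*(-40*l^2 - 121*l - 19) + 88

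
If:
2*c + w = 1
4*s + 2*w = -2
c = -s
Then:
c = 1/2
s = -1/2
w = 0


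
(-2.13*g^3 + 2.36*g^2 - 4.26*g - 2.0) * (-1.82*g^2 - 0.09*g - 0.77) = 3.8766*g^5 - 4.1035*g^4 + 9.1809*g^3 + 2.2062*g^2 + 3.4602*g + 1.54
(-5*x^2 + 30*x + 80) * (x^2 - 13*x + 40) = -5*x^4 + 95*x^3 - 510*x^2 + 160*x + 3200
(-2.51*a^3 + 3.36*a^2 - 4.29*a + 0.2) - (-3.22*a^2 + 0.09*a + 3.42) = -2.51*a^3 + 6.58*a^2 - 4.38*a - 3.22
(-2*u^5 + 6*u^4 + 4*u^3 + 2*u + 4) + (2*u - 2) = -2*u^5 + 6*u^4 + 4*u^3 + 4*u + 2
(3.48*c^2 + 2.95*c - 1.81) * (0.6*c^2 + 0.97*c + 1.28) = 2.088*c^4 + 5.1456*c^3 + 6.2299*c^2 + 2.0203*c - 2.3168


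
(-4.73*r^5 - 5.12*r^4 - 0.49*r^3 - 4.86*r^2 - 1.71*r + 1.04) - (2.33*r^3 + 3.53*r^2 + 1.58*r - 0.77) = -4.73*r^5 - 5.12*r^4 - 2.82*r^3 - 8.39*r^2 - 3.29*r + 1.81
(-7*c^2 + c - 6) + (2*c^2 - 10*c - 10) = -5*c^2 - 9*c - 16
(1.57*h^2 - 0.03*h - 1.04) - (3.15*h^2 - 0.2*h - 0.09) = -1.58*h^2 + 0.17*h - 0.95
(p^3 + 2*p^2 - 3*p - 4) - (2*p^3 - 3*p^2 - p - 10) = -p^3 + 5*p^2 - 2*p + 6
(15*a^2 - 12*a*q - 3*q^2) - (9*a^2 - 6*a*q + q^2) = 6*a^2 - 6*a*q - 4*q^2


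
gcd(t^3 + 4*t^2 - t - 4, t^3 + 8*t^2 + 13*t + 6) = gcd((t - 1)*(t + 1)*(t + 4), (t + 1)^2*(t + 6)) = t + 1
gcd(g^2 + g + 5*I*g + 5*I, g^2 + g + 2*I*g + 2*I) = g + 1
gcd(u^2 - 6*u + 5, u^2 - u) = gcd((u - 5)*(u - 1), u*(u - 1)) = u - 1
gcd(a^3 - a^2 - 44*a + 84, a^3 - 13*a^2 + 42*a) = a - 6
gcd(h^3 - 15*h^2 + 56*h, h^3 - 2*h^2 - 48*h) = h^2 - 8*h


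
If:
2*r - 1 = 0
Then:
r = 1/2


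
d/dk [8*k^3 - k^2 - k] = 24*k^2 - 2*k - 1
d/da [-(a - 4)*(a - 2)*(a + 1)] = -3*a^2 + 10*a - 2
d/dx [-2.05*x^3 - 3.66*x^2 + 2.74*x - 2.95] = -6.15*x^2 - 7.32*x + 2.74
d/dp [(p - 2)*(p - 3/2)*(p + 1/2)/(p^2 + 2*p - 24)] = (p^4 + 4*p^3 - 317*p^2/4 + 141*p - 33)/(p^4 + 4*p^3 - 44*p^2 - 96*p + 576)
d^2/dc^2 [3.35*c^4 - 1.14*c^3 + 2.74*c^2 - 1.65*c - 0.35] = 40.2*c^2 - 6.84*c + 5.48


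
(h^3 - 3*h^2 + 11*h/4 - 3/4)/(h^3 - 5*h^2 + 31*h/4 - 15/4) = (2*h - 1)/(2*h - 5)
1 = 1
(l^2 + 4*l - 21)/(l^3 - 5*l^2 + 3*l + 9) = (l + 7)/(l^2 - 2*l - 3)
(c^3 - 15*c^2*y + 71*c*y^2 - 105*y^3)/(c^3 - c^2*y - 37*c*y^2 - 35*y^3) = (c^2 - 8*c*y + 15*y^2)/(c^2 + 6*c*y + 5*y^2)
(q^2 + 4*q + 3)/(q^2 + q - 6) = (q + 1)/(q - 2)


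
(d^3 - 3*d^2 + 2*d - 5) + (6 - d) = d^3 - 3*d^2 + d + 1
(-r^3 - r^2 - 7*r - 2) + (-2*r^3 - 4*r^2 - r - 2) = -3*r^3 - 5*r^2 - 8*r - 4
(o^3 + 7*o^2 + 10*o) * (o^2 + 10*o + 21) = o^5 + 17*o^4 + 101*o^3 + 247*o^2 + 210*o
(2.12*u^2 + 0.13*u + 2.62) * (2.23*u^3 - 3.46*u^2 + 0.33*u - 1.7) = 4.7276*u^5 - 7.0453*u^4 + 6.0924*u^3 - 12.6263*u^2 + 0.6436*u - 4.454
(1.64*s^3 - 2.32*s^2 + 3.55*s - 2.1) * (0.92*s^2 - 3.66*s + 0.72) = 1.5088*s^5 - 8.1368*s^4 + 12.938*s^3 - 16.5954*s^2 + 10.242*s - 1.512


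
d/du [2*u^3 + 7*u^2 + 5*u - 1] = 6*u^2 + 14*u + 5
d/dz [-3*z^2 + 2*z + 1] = 2 - 6*z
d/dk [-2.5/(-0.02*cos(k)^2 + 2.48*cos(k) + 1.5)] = (0.1*cos(k) - 6.2)*sin(k)/(-0.02*cos(k)^2 + 2.48*cos(k) + 1.5)^2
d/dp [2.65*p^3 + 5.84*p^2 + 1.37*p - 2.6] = 7.95*p^2 + 11.68*p + 1.37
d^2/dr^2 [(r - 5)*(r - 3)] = 2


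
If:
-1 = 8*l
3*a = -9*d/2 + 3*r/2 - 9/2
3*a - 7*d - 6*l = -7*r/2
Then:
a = -7*r/46 - 93/92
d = 10*r/23 - 15/46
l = -1/8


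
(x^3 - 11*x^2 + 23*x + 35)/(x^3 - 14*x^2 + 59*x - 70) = (x + 1)/(x - 2)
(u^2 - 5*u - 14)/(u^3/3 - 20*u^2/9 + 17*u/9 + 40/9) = 9*(u^2 - 5*u - 14)/(3*u^3 - 20*u^2 + 17*u + 40)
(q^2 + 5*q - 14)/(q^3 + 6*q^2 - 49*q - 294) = (q - 2)/(q^2 - q - 42)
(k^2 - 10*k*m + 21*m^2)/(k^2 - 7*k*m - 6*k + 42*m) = (k - 3*m)/(k - 6)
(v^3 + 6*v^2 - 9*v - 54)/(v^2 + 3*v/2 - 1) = 2*(v^3 + 6*v^2 - 9*v - 54)/(2*v^2 + 3*v - 2)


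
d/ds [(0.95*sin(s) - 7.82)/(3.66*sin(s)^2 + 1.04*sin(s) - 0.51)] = (-3.477*sin(s)^2 + 57.2424*sin(s) + 7.6483)*cos(s)/(13.3956*sin(s)^4 + 7.6128*sin(s)^3 - 2.6516*sin(s)^2 - 1.0608*sin(s) + 0.2601)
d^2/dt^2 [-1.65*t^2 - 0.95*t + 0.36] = -3.30000000000000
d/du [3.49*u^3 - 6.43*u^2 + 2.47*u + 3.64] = 10.47*u^2 - 12.86*u + 2.47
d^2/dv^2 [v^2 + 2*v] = 2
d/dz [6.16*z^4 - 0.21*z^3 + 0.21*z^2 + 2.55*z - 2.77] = 24.64*z^3 - 0.63*z^2 + 0.42*z + 2.55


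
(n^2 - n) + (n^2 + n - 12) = 2*n^2 - 12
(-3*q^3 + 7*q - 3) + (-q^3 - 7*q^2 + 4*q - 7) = -4*q^3 - 7*q^2 + 11*q - 10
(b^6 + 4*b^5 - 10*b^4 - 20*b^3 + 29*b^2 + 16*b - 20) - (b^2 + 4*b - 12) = b^6 + 4*b^5 - 10*b^4 - 20*b^3 + 28*b^2 + 12*b - 8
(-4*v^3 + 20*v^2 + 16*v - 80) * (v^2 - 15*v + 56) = -4*v^5 + 80*v^4 - 508*v^3 + 800*v^2 + 2096*v - 4480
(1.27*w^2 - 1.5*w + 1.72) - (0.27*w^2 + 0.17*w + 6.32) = 1.0*w^2 - 1.67*w - 4.6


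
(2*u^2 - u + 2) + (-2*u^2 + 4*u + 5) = 3*u + 7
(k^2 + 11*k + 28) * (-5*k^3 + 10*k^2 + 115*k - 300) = -5*k^5 - 45*k^4 + 85*k^3 + 1245*k^2 - 80*k - 8400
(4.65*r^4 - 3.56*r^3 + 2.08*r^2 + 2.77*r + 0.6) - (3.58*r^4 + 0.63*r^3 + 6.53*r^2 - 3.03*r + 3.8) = 1.07*r^4 - 4.19*r^3 - 4.45*r^2 + 5.8*r - 3.2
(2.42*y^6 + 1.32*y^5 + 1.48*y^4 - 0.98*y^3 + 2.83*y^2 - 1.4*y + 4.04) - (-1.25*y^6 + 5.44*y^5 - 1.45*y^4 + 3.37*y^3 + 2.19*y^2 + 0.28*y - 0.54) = 3.67*y^6 - 4.12*y^5 + 2.93*y^4 - 4.35*y^3 + 0.64*y^2 - 1.68*y + 4.58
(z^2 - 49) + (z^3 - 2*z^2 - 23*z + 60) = z^3 - z^2 - 23*z + 11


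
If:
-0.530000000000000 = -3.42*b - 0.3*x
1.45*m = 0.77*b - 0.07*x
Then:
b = 0.154970760233918 - 0.087719298245614*x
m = 0.0822948175035289 - 0.0948578342407743*x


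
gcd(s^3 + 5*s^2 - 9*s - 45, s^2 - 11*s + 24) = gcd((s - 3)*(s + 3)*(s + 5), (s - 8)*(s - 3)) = s - 3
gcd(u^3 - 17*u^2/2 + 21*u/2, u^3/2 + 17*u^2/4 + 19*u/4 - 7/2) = 1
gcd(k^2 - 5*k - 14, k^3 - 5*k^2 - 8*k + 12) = k + 2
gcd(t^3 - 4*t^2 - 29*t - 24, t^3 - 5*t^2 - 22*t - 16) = t^2 - 7*t - 8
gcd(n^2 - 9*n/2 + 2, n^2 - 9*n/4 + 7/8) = n - 1/2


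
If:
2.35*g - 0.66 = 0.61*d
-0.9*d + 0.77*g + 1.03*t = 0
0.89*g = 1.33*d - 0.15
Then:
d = 0.36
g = 0.38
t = 0.04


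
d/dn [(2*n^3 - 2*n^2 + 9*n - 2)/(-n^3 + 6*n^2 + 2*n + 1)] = (10*n^4 + 26*n^3 - 58*n^2 + 20*n + 13)/(n^6 - 12*n^5 + 32*n^4 + 22*n^3 + 16*n^2 + 4*n + 1)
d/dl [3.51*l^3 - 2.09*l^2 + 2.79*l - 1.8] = 10.53*l^2 - 4.18*l + 2.79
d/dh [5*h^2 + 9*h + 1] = 10*h + 9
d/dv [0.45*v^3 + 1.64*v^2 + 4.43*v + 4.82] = 1.35*v^2 + 3.28*v + 4.43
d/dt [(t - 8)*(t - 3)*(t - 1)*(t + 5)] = 4*t^3 - 21*t^2 - 50*t + 151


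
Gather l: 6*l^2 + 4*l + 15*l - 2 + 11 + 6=6*l^2 + 19*l + 15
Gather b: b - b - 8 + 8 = 0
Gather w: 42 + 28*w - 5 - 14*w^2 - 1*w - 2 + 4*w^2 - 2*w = -10*w^2 + 25*w + 35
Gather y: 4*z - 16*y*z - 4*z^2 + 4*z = -16*y*z - 4*z^2 + 8*z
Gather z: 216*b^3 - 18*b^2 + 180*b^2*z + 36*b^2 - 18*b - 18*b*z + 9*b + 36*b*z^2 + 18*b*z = 216*b^3 + 180*b^2*z + 18*b^2 + 36*b*z^2 - 9*b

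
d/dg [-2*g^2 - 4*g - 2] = -4*g - 4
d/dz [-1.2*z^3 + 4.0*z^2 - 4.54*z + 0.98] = -3.6*z^2 + 8.0*z - 4.54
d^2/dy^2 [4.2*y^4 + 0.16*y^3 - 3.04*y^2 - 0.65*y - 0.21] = 50.4*y^2 + 0.96*y - 6.08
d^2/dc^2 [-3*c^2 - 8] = -6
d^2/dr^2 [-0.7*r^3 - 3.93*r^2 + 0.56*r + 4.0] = -4.2*r - 7.86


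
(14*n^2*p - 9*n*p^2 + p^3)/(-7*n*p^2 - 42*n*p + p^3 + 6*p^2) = (-2*n + p)/(p + 6)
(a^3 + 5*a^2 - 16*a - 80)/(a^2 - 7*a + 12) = (a^2 + 9*a + 20)/(a - 3)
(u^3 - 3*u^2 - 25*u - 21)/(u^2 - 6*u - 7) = u + 3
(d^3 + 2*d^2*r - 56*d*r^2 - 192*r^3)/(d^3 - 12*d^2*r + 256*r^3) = (-d - 6*r)/(-d + 8*r)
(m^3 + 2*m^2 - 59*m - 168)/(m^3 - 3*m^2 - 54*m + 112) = (m + 3)/(m - 2)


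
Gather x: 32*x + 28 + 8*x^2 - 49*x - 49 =8*x^2 - 17*x - 21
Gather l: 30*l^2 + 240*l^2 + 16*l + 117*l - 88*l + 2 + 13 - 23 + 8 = 270*l^2 + 45*l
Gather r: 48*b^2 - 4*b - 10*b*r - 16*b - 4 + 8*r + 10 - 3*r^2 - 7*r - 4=48*b^2 - 20*b - 3*r^2 + r*(1 - 10*b) + 2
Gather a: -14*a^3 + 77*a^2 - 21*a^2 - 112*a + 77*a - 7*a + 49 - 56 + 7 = -14*a^3 + 56*a^2 - 42*a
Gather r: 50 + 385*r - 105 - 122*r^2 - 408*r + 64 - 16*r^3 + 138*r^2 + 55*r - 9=-16*r^3 + 16*r^2 + 32*r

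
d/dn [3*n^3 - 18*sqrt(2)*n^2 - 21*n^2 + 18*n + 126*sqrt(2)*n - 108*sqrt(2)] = 9*n^2 - 36*sqrt(2)*n - 42*n + 18 + 126*sqrt(2)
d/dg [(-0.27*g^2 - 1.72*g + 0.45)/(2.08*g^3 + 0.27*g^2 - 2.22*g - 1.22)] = (0.5616*g^4 + 7.1552*g^3 - 1.7442*g^2 + 0.4158*g + 3.0974)/(4.3264*g^6 + 1.1232*g^5 - 9.1623*g^4 - 6.274*g^3 + 4.2696*g^2 + 5.4168*g + 1.4884)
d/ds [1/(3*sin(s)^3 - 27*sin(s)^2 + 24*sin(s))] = (-cos(s) + 6/tan(s) - 8*cos(s)/(3*sin(s)^2))/((sin(s) - 8)^2*(sin(s) - 1)^2)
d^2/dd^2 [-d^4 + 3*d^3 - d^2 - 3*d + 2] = -12*d^2 + 18*d - 2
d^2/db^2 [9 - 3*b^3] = -18*b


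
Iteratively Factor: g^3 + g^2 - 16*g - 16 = (g - 4)*(g^2 + 5*g + 4) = (g - 4)*(g + 4)*(g + 1)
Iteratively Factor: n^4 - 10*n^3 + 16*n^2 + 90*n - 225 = (n - 5)*(n^3 - 5*n^2 - 9*n + 45) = (n - 5)*(n + 3)*(n^2 - 8*n + 15) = (n - 5)*(n - 3)*(n + 3)*(n - 5)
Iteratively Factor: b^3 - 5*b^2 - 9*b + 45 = (b - 3)*(b^2 - 2*b - 15) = (b - 5)*(b - 3)*(b + 3)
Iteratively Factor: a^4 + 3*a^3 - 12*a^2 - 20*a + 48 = (a + 3)*(a^3 - 12*a + 16) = (a + 3)*(a + 4)*(a^2 - 4*a + 4) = (a - 2)*(a + 3)*(a + 4)*(a - 2)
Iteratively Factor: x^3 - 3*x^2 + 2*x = (x)*(x^2 - 3*x + 2) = x*(x - 2)*(x - 1)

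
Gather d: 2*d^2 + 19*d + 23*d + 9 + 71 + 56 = 2*d^2 + 42*d + 136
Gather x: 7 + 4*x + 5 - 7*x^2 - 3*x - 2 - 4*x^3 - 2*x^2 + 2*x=-4*x^3 - 9*x^2 + 3*x + 10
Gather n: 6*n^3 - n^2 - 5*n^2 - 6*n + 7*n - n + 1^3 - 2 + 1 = 6*n^3 - 6*n^2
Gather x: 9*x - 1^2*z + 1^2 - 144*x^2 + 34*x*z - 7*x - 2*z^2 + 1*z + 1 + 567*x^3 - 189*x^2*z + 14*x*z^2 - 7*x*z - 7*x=567*x^3 + x^2*(-189*z - 144) + x*(14*z^2 + 27*z - 5) - 2*z^2 + 2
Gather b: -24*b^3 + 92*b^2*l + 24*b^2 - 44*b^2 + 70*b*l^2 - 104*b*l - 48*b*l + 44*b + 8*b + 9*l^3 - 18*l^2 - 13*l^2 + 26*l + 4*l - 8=-24*b^3 + b^2*(92*l - 20) + b*(70*l^2 - 152*l + 52) + 9*l^3 - 31*l^2 + 30*l - 8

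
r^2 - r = r*(r - 1)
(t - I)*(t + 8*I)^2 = t^3 + 15*I*t^2 - 48*t + 64*I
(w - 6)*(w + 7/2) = w^2 - 5*w/2 - 21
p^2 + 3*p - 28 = (p - 4)*(p + 7)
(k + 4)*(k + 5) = k^2 + 9*k + 20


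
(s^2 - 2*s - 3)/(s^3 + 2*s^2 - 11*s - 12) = 1/(s + 4)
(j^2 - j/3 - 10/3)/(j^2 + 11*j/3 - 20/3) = (3*j^2 - j - 10)/(3*j^2 + 11*j - 20)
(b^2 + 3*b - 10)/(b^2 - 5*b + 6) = (b + 5)/(b - 3)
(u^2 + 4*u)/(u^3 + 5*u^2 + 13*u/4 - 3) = 4*u/(4*u^2 + 4*u - 3)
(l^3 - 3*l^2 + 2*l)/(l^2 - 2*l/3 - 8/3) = 3*l*(l - 1)/(3*l + 4)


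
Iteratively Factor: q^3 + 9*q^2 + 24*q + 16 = (q + 4)*(q^2 + 5*q + 4) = (q + 4)^2*(q + 1)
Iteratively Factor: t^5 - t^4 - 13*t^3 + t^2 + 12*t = (t - 1)*(t^4 - 13*t^2 - 12*t) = (t - 1)*(t + 3)*(t^3 - 3*t^2 - 4*t) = (t - 4)*(t - 1)*(t + 3)*(t^2 + t) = t*(t - 4)*(t - 1)*(t + 3)*(t + 1)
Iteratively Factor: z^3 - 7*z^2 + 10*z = (z - 2)*(z^2 - 5*z) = (z - 5)*(z - 2)*(z)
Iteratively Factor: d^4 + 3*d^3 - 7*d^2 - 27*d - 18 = (d + 2)*(d^3 + d^2 - 9*d - 9) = (d - 3)*(d + 2)*(d^2 + 4*d + 3) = (d - 3)*(d + 1)*(d + 2)*(d + 3)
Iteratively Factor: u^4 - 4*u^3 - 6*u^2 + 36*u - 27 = (u - 3)*(u^3 - u^2 - 9*u + 9) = (u - 3)^2*(u^2 + 2*u - 3) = (u - 3)^2*(u + 3)*(u - 1)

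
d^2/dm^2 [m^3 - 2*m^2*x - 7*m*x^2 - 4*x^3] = 6*m - 4*x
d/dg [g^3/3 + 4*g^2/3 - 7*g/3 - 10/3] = g^2 + 8*g/3 - 7/3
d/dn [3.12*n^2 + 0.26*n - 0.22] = 6.24*n + 0.26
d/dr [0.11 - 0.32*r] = -0.320000000000000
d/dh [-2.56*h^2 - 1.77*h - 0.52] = -5.12*h - 1.77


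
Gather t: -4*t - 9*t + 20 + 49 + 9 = 78 - 13*t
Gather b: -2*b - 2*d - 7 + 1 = -2*b - 2*d - 6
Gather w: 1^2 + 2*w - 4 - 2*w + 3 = 0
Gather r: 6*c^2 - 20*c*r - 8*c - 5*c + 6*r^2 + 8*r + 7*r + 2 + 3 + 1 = 6*c^2 - 13*c + 6*r^2 + r*(15 - 20*c) + 6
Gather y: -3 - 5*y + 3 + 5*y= 0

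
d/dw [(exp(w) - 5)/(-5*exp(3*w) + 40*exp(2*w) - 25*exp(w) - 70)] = ((exp(w) - 5)*(3*exp(2*w) - 16*exp(w) + 5) - exp(3*w) + 8*exp(2*w) - 5*exp(w) - 14)*exp(w)/(5*(exp(3*w) - 8*exp(2*w) + 5*exp(w) + 14)^2)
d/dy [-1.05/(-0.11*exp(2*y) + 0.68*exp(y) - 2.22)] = (0.714 - 0.231*exp(y))*exp(y)/(0.11*exp(2*y) - 0.68*exp(y) + 2.22)^2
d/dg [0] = 0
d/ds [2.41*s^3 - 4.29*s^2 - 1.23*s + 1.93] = 7.23*s^2 - 8.58*s - 1.23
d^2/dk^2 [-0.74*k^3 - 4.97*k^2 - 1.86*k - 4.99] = -4.44*k - 9.94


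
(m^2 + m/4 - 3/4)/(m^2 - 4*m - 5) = (m - 3/4)/(m - 5)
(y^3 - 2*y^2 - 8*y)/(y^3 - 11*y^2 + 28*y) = (y + 2)/(y - 7)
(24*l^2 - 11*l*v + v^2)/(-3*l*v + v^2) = (-8*l + v)/v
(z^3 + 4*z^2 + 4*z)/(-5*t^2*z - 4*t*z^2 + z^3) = (z^2 + 4*z + 4)/(-5*t^2 - 4*t*z + z^2)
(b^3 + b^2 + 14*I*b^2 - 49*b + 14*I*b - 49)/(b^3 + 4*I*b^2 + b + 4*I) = (b^3 + b^2*(1 + 14*I) + b*(-49 + 14*I) - 49)/(b^3 + 4*I*b^2 + b + 4*I)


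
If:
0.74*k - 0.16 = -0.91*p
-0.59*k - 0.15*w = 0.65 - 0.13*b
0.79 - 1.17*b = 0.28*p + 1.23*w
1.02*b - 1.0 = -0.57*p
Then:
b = 0.42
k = -1.01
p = 1.00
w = 0.01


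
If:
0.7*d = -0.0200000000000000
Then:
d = -0.03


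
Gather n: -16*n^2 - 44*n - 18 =-16*n^2 - 44*n - 18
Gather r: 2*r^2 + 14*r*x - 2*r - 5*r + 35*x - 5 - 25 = 2*r^2 + r*(14*x - 7) + 35*x - 30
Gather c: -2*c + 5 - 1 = 4 - 2*c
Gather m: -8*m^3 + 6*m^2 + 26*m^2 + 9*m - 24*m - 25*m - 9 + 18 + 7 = -8*m^3 + 32*m^2 - 40*m + 16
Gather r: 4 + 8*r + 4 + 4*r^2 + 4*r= 4*r^2 + 12*r + 8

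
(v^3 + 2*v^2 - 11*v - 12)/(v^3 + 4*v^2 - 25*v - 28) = (v^2 + v - 12)/(v^2 + 3*v - 28)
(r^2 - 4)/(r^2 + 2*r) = (r - 2)/r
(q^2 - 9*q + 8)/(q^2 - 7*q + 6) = (q - 8)/(q - 6)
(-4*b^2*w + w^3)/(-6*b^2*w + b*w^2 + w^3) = (2*b + w)/(3*b + w)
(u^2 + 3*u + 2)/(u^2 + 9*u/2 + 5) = 2*(u + 1)/(2*u + 5)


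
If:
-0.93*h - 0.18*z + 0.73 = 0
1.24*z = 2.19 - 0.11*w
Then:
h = 0.78494623655914 - 0.193548387096774*z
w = 19.9090909090909 - 11.2727272727273*z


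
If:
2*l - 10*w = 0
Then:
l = 5*w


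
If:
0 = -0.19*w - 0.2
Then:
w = -1.05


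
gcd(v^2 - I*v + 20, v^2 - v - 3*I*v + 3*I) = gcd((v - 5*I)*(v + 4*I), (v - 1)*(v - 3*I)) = 1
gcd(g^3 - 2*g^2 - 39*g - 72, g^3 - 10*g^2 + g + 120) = g^2 - 5*g - 24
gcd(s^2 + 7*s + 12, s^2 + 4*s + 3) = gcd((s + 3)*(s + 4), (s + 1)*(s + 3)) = s + 3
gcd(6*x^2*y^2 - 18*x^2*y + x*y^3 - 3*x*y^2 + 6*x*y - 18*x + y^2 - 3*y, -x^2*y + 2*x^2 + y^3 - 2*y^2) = 1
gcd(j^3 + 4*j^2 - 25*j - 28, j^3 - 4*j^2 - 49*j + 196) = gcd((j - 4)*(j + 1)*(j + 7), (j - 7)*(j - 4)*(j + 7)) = j^2 + 3*j - 28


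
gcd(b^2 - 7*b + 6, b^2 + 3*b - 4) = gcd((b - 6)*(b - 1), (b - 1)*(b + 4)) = b - 1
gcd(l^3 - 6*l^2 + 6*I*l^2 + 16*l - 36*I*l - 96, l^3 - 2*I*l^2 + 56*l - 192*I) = l + 8*I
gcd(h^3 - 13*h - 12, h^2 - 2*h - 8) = h - 4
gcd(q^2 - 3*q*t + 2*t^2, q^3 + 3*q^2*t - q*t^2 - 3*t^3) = q - t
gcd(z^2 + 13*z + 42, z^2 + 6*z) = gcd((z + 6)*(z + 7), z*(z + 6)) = z + 6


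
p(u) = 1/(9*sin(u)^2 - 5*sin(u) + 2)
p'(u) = (-18*sin(u)*cos(u) + 5*cos(u))/(9*sin(u)^2 - 5*sin(u) + 2)^2 = (5 - 18*sin(u))*cos(u)/(9*sin(u)^2 - 5*sin(u) + 2)^2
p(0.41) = 0.70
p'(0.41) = -0.97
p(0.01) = 0.51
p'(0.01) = 1.27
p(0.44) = 0.67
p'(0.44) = -1.07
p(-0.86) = 0.09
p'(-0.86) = 0.10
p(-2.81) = 0.22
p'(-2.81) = -0.49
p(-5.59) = 0.40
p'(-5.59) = -0.81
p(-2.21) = 0.08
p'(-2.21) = -0.08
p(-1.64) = 0.06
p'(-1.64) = -0.01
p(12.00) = 0.14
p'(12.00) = 0.23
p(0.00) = 0.50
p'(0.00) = 1.25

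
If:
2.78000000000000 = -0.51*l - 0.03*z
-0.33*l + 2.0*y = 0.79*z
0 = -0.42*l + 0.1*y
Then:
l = -3.40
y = -14.30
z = -34.78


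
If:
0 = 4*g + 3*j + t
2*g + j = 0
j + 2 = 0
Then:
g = 1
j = -2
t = 2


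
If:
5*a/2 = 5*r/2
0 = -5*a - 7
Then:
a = -7/5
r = -7/5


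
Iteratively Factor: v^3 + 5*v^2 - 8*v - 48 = (v + 4)*(v^2 + v - 12) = (v - 3)*(v + 4)*(v + 4)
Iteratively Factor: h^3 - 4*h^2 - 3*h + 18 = (h + 2)*(h^2 - 6*h + 9) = (h - 3)*(h + 2)*(h - 3)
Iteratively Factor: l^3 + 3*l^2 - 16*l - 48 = (l + 3)*(l^2 - 16) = (l - 4)*(l + 3)*(l + 4)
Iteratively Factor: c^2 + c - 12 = (c + 4)*(c - 3)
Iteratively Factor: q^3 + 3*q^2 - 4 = (q - 1)*(q^2 + 4*q + 4) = (q - 1)*(q + 2)*(q + 2)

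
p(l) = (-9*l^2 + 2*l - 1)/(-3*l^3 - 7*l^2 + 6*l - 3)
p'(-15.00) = -0.02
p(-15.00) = -0.24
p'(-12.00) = -0.03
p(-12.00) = -0.32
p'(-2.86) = -49.70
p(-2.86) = 11.10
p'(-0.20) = -0.51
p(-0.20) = 0.39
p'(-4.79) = -0.89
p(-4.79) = -1.58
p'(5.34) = -0.05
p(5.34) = 0.39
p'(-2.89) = -66.03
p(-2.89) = 12.82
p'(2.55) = -0.17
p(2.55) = 0.66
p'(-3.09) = -189212.47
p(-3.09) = -693.90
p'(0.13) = 0.80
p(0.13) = 0.38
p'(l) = (2 - 18*l)/(-3*l^3 - 7*l^2 + 6*l - 3) + (-9*l^2 + 2*l - 1)*(9*l^2 + 14*l - 6)/(-3*l^3 - 7*l^2 + 6*l - 3)^2 = l*(-27*l^3 + 12*l^2 - 49*l + 40)/(9*l^6 + 42*l^5 + 13*l^4 - 66*l^3 + 78*l^2 - 36*l + 9)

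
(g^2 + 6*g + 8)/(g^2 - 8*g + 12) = (g^2 + 6*g + 8)/(g^2 - 8*g + 12)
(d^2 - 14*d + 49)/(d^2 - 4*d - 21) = (d - 7)/(d + 3)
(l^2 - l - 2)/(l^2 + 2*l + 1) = (l - 2)/(l + 1)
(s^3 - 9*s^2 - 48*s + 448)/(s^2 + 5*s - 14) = (s^2 - 16*s + 64)/(s - 2)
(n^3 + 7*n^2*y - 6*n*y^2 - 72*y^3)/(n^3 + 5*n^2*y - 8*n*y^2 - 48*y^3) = (n + 6*y)/(n + 4*y)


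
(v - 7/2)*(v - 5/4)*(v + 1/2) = v^3 - 17*v^2/4 + 2*v + 35/16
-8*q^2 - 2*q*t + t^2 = (-4*q + t)*(2*q + t)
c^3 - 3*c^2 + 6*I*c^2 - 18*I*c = c*(c - 3)*(c + 6*I)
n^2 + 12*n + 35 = (n + 5)*(n + 7)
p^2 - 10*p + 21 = (p - 7)*(p - 3)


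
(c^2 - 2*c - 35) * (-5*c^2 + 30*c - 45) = -5*c^4 + 40*c^3 + 70*c^2 - 960*c + 1575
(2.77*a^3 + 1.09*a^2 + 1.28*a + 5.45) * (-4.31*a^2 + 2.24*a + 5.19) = -11.9387*a^5 + 1.5069*a^4 + 11.3011*a^3 - 14.9652*a^2 + 18.8512*a + 28.2855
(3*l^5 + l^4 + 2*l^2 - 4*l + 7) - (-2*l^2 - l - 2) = 3*l^5 + l^4 + 4*l^2 - 3*l + 9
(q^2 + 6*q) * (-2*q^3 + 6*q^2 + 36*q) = -2*q^5 - 6*q^4 + 72*q^3 + 216*q^2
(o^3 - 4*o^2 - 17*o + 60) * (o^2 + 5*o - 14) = o^5 + o^4 - 51*o^3 + 31*o^2 + 538*o - 840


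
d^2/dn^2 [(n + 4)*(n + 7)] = 2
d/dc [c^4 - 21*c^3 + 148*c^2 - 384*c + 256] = 4*c^3 - 63*c^2 + 296*c - 384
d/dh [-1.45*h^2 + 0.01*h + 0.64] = 0.01 - 2.9*h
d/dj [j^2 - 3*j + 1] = 2*j - 3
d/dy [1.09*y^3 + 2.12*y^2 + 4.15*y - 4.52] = 3.27*y^2 + 4.24*y + 4.15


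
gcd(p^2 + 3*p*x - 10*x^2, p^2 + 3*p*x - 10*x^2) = -p^2 - 3*p*x + 10*x^2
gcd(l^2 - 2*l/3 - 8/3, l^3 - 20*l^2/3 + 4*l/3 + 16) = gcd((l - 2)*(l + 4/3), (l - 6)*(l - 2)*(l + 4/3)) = l^2 - 2*l/3 - 8/3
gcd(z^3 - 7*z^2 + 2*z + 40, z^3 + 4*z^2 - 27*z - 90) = z - 5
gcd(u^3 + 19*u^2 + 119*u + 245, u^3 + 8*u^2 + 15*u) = u + 5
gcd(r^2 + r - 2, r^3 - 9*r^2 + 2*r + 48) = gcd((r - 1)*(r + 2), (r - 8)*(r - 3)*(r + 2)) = r + 2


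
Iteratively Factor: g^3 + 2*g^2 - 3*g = (g + 3)*(g^2 - g) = g*(g + 3)*(g - 1)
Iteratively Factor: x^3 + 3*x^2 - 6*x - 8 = (x - 2)*(x^2 + 5*x + 4) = (x - 2)*(x + 1)*(x + 4)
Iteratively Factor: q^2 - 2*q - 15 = (q + 3)*(q - 5)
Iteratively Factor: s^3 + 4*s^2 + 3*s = (s + 3)*(s^2 + s) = (s + 1)*(s + 3)*(s)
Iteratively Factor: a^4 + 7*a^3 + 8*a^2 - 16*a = (a + 4)*(a^3 + 3*a^2 - 4*a) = a*(a + 4)*(a^2 + 3*a - 4) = a*(a + 4)^2*(a - 1)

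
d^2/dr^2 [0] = 0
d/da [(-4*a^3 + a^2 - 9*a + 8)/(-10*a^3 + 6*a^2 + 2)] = (-7*a^4 - 90*a^3 + 135*a^2 - 46*a - 9)/(2*(25*a^6 - 30*a^5 + 9*a^4 - 10*a^3 + 6*a^2 + 1))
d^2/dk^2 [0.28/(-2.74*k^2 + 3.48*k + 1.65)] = (-4.204256*k^2 + 5.339712*k + 0.28*(5.48*k - 3.48)*(10.96*k - 6.96) + 2.53176)/(-2.74*k^2 + 3.48*k + 1.65)^3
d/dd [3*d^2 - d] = 6*d - 1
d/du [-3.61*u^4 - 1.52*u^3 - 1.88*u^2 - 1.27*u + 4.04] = -14.44*u^3 - 4.56*u^2 - 3.76*u - 1.27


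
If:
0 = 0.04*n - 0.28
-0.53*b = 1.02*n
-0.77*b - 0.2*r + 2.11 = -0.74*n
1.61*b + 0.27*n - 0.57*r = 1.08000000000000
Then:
No Solution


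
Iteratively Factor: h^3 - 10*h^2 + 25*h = (h)*(h^2 - 10*h + 25) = h*(h - 5)*(h - 5)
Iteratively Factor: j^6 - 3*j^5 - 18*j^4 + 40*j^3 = (j + 4)*(j^5 - 7*j^4 + 10*j^3) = (j - 2)*(j + 4)*(j^4 - 5*j^3) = j*(j - 2)*(j + 4)*(j^3 - 5*j^2) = j*(j - 5)*(j - 2)*(j + 4)*(j^2) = j^2*(j - 5)*(j - 2)*(j + 4)*(j)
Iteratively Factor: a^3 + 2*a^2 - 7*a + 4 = (a - 1)*(a^2 + 3*a - 4) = (a - 1)*(a + 4)*(a - 1)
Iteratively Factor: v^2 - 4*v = (v - 4)*(v)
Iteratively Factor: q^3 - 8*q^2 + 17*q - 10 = (q - 1)*(q^2 - 7*q + 10) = (q - 2)*(q - 1)*(q - 5)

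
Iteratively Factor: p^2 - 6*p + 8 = (p - 4)*(p - 2)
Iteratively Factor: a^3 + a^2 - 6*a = (a)*(a^2 + a - 6) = a*(a - 2)*(a + 3)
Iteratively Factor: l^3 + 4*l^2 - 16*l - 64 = (l - 4)*(l^2 + 8*l + 16) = (l - 4)*(l + 4)*(l + 4)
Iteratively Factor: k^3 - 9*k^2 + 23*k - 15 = (k - 3)*(k^2 - 6*k + 5) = (k - 3)*(k - 1)*(k - 5)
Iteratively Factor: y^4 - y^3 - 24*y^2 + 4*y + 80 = (y - 5)*(y^3 + 4*y^2 - 4*y - 16) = (y - 5)*(y - 2)*(y^2 + 6*y + 8) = (y - 5)*(y - 2)*(y + 4)*(y + 2)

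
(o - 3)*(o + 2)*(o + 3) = o^3 + 2*o^2 - 9*o - 18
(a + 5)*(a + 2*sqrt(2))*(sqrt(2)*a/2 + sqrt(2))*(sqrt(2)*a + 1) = a^4 + 5*sqrt(2)*a^3/2 + 7*a^3 + 12*a^2 + 35*sqrt(2)*a^2/2 + 14*a + 25*sqrt(2)*a + 20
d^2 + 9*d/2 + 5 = (d + 2)*(d + 5/2)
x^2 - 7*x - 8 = (x - 8)*(x + 1)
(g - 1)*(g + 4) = g^2 + 3*g - 4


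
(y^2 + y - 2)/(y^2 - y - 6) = (y - 1)/(y - 3)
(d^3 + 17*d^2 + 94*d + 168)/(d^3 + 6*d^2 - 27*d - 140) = (d + 6)/(d - 5)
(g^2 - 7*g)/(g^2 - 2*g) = (g - 7)/(g - 2)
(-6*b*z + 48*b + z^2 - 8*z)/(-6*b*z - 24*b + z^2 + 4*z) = (z - 8)/(z + 4)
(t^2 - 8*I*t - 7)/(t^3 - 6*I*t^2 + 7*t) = (t - I)/(t*(t + I))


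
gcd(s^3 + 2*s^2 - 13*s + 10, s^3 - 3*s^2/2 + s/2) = s - 1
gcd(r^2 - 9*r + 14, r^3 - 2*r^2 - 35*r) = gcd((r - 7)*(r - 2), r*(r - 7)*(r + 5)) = r - 7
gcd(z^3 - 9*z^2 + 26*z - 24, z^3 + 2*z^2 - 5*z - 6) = z - 2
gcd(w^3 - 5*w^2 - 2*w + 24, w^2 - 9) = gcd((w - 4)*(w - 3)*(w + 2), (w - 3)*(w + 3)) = w - 3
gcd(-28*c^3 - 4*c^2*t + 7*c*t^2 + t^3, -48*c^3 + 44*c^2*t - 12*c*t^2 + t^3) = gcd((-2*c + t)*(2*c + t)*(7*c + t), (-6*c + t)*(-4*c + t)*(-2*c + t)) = -2*c + t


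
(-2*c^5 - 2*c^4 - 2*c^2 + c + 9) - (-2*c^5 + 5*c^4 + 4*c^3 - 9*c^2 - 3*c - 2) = -7*c^4 - 4*c^3 + 7*c^2 + 4*c + 11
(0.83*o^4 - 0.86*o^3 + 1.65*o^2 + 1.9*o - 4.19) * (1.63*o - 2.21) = 1.3529*o^5 - 3.2361*o^4 + 4.5901*o^3 - 0.5495*o^2 - 11.0287*o + 9.2599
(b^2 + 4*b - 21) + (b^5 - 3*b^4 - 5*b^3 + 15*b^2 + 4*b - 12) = b^5 - 3*b^4 - 5*b^3 + 16*b^2 + 8*b - 33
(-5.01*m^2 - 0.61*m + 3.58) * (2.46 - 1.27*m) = 6.3627*m^3 - 11.5499*m^2 - 6.0472*m + 8.8068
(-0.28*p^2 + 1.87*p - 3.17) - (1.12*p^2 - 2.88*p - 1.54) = -1.4*p^2 + 4.75*p - 1.63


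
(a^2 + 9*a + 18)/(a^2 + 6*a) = (a + 3)/a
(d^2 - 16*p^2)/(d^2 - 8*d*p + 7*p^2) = (d^2 - 16*p^2)/(d^2 - 8*d*p + 7*p^2)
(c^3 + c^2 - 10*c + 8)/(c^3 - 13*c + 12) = (c - 2)/(c - 3)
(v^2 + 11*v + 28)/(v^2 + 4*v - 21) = (v + 4)/(v - 3)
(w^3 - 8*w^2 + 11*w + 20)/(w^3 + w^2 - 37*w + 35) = (w^2 - 3*w - 4)/(w^2 + 6*w - 7)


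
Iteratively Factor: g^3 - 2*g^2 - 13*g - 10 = (g + 1)*(g^2 - 3*g - 10) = (g + 1)*(g + 2)*(g - 5)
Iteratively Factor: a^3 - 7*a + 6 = (a + 3)*(a^2 - 3*a + 2) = (a - 1)*(a + 3)*(a - 2)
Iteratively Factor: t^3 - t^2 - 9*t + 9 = (t + 3)*(t^2 - 4*t + 3) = (t - 1)*(t + 3)*(t - 3)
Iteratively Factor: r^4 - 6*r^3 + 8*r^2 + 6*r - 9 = (r - 3)*(r^3 - 3*r^2 - r + 3) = (r - 3)*(r - 1)*(r^2 - 2*r - 3) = (r - 3)^2*(r - 1)*(r + 1)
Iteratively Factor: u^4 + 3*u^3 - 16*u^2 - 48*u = (u - 4)*(u^3 + 7*u^2 + 12*u) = u*(u - 4)*(u^2 + 7*u + 12) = u*(u - 4)*(u + 3)*(u + 4)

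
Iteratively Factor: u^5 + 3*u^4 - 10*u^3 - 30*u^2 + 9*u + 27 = (u + 3)*(u^4 - 10*u^2 + 9) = (u + 3)^2*(u^3 - 3*u^2 - u + 3) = (u + 1)*(u + 3)^2*(u^2 - 4*u + 3) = (u - 1)*(u + 1)*(u + 3)^2*(u - 3)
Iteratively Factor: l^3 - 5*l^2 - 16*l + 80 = (l + 4)*(l^2 - 9*l + 20) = (l - 5)*(l + 4)*(l - 4)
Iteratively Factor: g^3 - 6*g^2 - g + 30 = (g - 3)*(g^2 - 3*g - 10) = (g - 5)*(g - 3)*(g + 2)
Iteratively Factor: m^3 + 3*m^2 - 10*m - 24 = (m - 3)*(m^2 + 6*m + 8) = (m - 3)*(m + 4)*(m + 2)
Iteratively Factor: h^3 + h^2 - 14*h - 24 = (h - 4)*(h^2 + 5*h + 6) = (h - 4)*(h + 3)*(h + 2)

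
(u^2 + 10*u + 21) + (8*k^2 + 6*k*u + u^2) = 8*k^2 + 6*k*u + 2*u^2 + 10*u + 21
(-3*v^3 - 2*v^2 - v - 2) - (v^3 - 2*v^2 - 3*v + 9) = -4*v^3 + 2*v - 11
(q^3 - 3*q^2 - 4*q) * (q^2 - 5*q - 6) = q^5 - 8*q^4 + 5*q^3 + 38*q^2 + 24*q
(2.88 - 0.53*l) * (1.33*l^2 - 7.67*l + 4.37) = -0.7049*l^3 + 7.8955*l^2 - 24.4057*l + 12.5856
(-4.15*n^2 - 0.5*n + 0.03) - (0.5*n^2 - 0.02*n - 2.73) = -4.65*n^2 - 0.48*n + 2.76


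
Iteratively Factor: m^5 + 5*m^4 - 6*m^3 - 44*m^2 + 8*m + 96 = (m - 2)*(m^4 + 7*m^3 + 8*m^2 - 28*m - 48) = (m - 2)^2*(m^3 + 9*m^2 + 26*m + 24) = (m - 2)^2*(m + 4)*(m^2 + 5*m + 6) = (m - 2)^2*(m + 3)*(m + 4)*(m + 2)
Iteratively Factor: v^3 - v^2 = (v)*(v^2 - v) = v*(v - 1)*(v)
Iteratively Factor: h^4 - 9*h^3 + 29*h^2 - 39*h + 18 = (h - 3)*(h^3 - 6*h^2 + 11*h - 6) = (h - 3)*(h - 1)*(h^2 - 5*h + 6) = (h - 3)^2*(h - 1)*(h - 2)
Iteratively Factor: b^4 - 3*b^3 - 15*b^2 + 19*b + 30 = (b - 5)*(b^3 + 2*b^2 - 5*b - 6) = (b - 5)*(b - 2)*(b^2 + 4*b + 3) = (b - 5)*(b - 2)*(b + 3)*(b + 1)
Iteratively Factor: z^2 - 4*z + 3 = (z - 3)*(z - 1)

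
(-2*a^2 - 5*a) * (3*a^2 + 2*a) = -6*a^4 - 19*a^3 - 10*a^2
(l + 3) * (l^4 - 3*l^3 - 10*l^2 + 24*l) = l^5 - 19*l^3 - 6*l^2 + 72*l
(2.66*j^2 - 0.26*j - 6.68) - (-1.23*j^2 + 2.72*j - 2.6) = 3.89*j^2 - 2.98*j - 4.08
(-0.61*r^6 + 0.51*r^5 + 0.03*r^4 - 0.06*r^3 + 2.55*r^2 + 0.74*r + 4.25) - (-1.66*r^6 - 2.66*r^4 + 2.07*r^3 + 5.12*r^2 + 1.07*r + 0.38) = 1.05*r^6 + 0.51*r^5 + 2.69*r^4 - 2.13*r^3 - 2.57*r^2 - 0.33*r + 3.87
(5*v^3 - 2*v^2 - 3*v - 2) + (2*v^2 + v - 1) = 5*v^3 - 2*v - 3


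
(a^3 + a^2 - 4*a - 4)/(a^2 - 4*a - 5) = (a^2 - 4)/(a - 5)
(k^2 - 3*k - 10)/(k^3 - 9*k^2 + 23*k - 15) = (k + 2)/(k^2 - 4*k + 3)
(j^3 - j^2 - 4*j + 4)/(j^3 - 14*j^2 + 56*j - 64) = (j^2 + j - 2)/(j^2 - 12*j + 32)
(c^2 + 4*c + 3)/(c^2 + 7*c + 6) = (c + 3)/(c + 6)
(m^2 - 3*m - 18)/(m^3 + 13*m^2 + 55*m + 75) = (m - 6)/(m^2 + 10*m + 25)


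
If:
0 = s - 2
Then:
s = 2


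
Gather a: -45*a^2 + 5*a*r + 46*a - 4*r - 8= -45*a^2 + a*(5*r + 46) - 4*r - 8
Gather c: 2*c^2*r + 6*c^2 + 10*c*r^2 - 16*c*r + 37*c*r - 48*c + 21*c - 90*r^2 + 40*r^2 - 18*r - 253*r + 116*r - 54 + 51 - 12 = c^2*(2*r + 6) + c*(10*r^2 + 21*r - 27) - 50*r^2 - 155*r - 15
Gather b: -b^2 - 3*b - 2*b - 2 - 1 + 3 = -b^2 - 5*b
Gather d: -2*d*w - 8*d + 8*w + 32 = d*(-2*w - 8) + 8*w + 32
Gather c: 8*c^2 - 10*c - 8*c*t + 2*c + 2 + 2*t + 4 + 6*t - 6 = 8*c^2 + c*(-8*t - 8) + 8*t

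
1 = 1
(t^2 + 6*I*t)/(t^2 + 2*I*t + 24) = t/(t - 4*I)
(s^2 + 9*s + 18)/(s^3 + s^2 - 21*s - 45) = (s + 6)/(s^2 - 2*s - 15)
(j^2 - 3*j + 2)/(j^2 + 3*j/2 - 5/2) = 2*(j - 2)/(2*j + 5)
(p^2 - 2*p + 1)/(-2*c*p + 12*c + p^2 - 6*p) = (-p^2 + 2*p - 1)/(2*c*p - 12*c - p^2 + 6*p)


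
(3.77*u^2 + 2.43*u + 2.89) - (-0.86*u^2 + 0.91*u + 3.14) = 4.63*u^2 + 1.52*u - 0.25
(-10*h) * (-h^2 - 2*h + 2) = 10*h^3 + 20*h^2 - 20*h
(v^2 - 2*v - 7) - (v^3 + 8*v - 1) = -v^3 + v^2 - 10*v - 6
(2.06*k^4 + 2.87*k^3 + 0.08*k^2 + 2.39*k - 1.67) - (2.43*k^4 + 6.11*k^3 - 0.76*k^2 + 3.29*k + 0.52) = -0.37*k^4 - 3.24*k^3 + 0.84*k^2 - 0.9*k - 2.19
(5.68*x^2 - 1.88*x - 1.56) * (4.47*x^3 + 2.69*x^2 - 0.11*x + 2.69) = 25.3896*x^5 + 6.8756*x^4 - 12.6552*x^3 + 11.2896*x^2 - 4.8856*x - 4.1964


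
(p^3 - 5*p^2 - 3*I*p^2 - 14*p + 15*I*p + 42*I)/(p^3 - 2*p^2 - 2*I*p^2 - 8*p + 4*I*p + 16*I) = (p^2 - p*(7 + 3*I) + 21*I)/(p^2 - 2*p*(2 + I) + 8*I)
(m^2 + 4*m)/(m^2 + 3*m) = (m + 4)/(m + 3)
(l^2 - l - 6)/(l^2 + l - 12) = (l + 2)/(l + 4)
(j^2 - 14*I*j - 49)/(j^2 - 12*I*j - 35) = (j - 7*I)/(j - 5*I)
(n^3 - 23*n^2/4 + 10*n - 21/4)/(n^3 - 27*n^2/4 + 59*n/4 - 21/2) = (n - 1)/(n - 2)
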